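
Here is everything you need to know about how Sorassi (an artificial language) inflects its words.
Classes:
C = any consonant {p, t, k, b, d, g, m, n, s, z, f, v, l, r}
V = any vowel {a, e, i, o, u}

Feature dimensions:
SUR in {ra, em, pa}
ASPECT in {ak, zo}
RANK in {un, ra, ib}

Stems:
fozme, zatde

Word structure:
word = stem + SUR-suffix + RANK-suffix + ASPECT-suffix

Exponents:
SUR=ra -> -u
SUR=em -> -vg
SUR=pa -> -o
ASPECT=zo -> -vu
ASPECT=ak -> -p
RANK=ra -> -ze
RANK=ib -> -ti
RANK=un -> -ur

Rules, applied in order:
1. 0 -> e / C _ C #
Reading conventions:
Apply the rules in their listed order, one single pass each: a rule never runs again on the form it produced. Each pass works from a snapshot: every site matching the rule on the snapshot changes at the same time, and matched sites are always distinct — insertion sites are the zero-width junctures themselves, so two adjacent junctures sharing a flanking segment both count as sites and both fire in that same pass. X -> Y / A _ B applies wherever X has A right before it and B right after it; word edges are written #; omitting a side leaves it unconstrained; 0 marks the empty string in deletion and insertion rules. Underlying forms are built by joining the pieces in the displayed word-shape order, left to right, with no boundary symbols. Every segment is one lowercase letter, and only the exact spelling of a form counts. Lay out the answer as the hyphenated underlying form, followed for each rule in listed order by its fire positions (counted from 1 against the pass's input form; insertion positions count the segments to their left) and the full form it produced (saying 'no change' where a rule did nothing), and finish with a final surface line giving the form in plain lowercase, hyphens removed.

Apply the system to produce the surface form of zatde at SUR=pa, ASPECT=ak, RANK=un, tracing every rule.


underlying: zatde-o-ur-p
1. 0 -> e / C _ C #: inserts after position(s) 8: zatdeourep
surface: zatdeourep


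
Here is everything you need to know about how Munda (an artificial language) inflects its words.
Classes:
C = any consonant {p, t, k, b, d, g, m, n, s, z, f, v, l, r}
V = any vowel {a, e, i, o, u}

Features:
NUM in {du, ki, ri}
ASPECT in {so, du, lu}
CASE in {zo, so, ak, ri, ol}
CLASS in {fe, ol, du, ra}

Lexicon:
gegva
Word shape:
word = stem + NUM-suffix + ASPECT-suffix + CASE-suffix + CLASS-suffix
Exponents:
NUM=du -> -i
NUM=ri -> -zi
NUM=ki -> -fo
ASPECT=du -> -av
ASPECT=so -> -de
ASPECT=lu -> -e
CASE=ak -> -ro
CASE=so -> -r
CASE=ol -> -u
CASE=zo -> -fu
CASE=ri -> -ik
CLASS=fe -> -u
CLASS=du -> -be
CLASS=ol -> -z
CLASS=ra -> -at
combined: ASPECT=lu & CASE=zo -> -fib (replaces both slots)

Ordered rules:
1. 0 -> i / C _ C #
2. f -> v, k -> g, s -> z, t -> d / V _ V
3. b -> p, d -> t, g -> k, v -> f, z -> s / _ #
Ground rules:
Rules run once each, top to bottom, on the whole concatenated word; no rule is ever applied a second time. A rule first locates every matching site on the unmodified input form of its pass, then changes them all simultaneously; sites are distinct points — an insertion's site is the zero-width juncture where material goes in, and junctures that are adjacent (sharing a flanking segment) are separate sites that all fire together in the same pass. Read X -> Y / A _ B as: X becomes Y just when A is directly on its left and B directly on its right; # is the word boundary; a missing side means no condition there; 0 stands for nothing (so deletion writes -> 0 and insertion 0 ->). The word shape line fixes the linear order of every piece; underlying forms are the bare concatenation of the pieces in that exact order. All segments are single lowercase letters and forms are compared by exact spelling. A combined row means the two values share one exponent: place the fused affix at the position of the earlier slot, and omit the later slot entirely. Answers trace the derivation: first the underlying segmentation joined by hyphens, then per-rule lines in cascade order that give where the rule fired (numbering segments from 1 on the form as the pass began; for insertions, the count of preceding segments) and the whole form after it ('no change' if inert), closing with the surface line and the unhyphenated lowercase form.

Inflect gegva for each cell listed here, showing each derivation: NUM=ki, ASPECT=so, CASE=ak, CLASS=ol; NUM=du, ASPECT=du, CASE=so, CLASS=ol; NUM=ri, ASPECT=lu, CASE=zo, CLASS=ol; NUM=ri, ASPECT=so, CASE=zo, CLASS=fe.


cell NUM=ki, ASPECT=so, CASE=ak, CLASS=ol:
underlying: gegva-fo-de-ro-z
1. 0 -> i / C _ C #: no change
2. f -> v, k -> g, s -> z, t -> d / V _ V: fires at position(s) 6: gegvavoderoz
3. b -> p, d -> t, g -> k, v -> f, z -> s / _ #: fires at position(s) 12: gegvavoderos
surface: gegvavoderos

cell NUM=du, ASPECT=du, CASE=so, CLASS=ol:
underlying: gegva-i-av-r-z
1. 0 -> i / C _ C #: inserts after position(s) 9: gegvaiavriz
2. f -> v, k -> g, s -> z, t -> d / V _ V: no change
3. b -> p, d -> t, g -> k, v -> f, z -> s / _ #: fires at position(s) 11: gegvaiavris
surface: gegvaiavris

cell NUM=ri, ASPECT=lu, CASE=zo, CLASS=ol:
underlying: gegva-zi-fib-z
1. 0 -> i / C _ C #: inserts after position(s) 10: gegvazifibiz
2. f -> v, k -> g, s -> z, t -> d / V _ V: fires at position(s) 8: gegvazivibiz
3. b -> p, d -> t, g -> k, v -> f, z -> s / _ #: fires at position(s) 12: gegvazivibis
surface: gegvazivibis

cell NUM=ri, ASPECT=so, CASE=zo, CLASS=fe:
underlying: gegva-zi-de-fu-u
1. 0 -> i / C _ C #: no change
2. f -> v, k -> g, s -> z, t -> d / V _ V: fires at position(s) 10: gegvazidevuu
3. b -> p, d -> t, g -> k, v -> f, z -> s / _ #: no change
surface: gegvazidevuu


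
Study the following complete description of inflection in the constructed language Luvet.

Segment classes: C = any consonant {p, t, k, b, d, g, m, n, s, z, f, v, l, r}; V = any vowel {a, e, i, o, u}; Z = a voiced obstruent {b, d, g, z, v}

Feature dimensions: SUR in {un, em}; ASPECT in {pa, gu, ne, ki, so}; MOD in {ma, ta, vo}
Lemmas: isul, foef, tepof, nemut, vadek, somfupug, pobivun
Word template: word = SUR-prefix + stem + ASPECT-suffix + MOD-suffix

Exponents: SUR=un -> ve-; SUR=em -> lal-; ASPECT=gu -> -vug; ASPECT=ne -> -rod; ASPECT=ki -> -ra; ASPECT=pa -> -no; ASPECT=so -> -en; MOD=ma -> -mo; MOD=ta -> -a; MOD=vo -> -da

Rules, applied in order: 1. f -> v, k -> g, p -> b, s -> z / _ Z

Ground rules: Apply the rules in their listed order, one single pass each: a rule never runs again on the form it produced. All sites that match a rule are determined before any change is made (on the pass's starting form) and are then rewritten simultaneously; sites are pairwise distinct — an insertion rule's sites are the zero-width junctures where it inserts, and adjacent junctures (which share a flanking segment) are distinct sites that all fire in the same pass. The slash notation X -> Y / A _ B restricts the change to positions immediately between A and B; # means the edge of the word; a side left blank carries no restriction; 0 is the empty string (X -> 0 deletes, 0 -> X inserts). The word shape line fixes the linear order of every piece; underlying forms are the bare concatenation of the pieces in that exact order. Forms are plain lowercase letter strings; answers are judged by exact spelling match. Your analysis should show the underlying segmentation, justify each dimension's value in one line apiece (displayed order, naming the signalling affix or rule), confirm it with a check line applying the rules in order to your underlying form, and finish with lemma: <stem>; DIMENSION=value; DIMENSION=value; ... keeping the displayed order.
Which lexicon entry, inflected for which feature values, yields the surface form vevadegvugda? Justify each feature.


underlying: ve-vadek-vug-da
SUR=un - signalled by the affix ve-
ASPECT=gu - signalled by the affix -vug
MOD=vo - signalled by the affix -da
check: vevadekvugda -> vevadegvugda
lemma: vadek; SUR=un; ASPECT=gu; MOD=vo


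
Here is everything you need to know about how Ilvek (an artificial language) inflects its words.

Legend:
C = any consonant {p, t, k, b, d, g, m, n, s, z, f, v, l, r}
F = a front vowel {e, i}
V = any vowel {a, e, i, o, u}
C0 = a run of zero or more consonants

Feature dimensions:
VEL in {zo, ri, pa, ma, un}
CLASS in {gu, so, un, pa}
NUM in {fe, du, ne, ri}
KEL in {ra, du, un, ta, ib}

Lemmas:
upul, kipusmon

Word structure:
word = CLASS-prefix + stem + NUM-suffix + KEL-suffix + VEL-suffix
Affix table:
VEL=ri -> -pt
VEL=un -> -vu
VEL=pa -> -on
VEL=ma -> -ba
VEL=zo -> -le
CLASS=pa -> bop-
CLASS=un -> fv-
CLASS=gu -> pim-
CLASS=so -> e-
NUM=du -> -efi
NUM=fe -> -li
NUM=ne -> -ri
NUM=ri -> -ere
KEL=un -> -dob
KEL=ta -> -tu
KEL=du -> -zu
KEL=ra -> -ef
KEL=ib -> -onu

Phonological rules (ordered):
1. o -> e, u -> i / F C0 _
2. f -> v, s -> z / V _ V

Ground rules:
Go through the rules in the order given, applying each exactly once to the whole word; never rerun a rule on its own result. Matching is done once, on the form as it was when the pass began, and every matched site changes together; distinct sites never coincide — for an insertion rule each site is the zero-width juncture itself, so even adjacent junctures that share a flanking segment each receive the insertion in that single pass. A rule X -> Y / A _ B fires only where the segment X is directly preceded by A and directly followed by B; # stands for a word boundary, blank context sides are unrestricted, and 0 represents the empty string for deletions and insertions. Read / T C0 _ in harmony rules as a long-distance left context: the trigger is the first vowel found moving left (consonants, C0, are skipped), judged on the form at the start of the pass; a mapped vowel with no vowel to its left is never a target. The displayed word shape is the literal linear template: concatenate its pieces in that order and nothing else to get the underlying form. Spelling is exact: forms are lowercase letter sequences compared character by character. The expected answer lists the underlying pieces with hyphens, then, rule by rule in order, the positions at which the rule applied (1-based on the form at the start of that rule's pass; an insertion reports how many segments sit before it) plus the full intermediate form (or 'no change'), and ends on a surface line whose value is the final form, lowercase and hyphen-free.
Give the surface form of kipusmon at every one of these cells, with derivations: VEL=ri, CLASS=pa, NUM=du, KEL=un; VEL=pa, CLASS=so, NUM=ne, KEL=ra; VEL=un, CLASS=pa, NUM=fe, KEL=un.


cell VEL=ri, CLASS=pa, NUM=du, KEL=un:
underlying: bop-kipusmon-efi-dob-pt
1. o -> e, u -> i / F C0 _: fires at position(s) 7, 16: bopkipismonefidebpt
2. f -> v, s -> z / V _ V: fires at position(s) 13: bopkipismonevidebpt
surface: bopkipismonevidebpt

cell VEL=pa, CLASS=so, NUM=ne, KEL=ra:
underlying: e-kipusmon-ri-ef-on
1. o -> e, u -> i / F C0 _: fires at position(s) 5, 14: ekipismonriefen
2. f -> v, s -> z / V _ V: fires at position(s) 13: ekipismonrieven
surface: ekipismonrieven

cell VEL=un, CLASS=pa, NUM=fe, KEL=un:
underlying: bop-kipusmon-li-dob-vu
1. o -> e, u -> i / F C0 _: fires at position(s) 7, 15: bopkipismonlidebvu
2. f -> v, s -> z / V _ V: no change
surface: bopkipismonlidebvu


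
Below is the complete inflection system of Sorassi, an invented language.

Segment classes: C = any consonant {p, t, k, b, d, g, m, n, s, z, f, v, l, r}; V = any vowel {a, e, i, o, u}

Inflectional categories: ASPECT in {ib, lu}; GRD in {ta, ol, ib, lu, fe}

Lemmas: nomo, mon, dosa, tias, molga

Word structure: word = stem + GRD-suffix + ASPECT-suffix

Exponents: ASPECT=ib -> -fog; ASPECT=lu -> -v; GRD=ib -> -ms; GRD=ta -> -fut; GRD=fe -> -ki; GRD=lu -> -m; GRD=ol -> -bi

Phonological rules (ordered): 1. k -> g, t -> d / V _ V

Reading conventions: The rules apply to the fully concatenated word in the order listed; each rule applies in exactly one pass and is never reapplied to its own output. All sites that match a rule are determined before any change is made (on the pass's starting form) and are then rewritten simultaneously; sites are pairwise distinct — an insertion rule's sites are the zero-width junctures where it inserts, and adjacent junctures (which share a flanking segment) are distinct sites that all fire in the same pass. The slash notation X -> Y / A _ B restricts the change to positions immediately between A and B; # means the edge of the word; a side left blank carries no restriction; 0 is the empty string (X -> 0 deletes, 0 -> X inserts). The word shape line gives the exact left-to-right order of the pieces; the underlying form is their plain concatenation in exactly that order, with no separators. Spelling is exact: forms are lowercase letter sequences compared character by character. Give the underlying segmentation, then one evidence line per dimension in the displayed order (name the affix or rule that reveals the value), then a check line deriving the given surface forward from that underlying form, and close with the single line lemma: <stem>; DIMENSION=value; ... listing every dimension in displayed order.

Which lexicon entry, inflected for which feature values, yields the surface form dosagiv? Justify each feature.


underlying: dosa-ki-v
ASPECT=lu - signalled by the affix -v
GRD=fe - signalled by the affix -ki
check: dosakiv -> dosagiv
lemma: dosa; ASPECT=lu; GRD=fe


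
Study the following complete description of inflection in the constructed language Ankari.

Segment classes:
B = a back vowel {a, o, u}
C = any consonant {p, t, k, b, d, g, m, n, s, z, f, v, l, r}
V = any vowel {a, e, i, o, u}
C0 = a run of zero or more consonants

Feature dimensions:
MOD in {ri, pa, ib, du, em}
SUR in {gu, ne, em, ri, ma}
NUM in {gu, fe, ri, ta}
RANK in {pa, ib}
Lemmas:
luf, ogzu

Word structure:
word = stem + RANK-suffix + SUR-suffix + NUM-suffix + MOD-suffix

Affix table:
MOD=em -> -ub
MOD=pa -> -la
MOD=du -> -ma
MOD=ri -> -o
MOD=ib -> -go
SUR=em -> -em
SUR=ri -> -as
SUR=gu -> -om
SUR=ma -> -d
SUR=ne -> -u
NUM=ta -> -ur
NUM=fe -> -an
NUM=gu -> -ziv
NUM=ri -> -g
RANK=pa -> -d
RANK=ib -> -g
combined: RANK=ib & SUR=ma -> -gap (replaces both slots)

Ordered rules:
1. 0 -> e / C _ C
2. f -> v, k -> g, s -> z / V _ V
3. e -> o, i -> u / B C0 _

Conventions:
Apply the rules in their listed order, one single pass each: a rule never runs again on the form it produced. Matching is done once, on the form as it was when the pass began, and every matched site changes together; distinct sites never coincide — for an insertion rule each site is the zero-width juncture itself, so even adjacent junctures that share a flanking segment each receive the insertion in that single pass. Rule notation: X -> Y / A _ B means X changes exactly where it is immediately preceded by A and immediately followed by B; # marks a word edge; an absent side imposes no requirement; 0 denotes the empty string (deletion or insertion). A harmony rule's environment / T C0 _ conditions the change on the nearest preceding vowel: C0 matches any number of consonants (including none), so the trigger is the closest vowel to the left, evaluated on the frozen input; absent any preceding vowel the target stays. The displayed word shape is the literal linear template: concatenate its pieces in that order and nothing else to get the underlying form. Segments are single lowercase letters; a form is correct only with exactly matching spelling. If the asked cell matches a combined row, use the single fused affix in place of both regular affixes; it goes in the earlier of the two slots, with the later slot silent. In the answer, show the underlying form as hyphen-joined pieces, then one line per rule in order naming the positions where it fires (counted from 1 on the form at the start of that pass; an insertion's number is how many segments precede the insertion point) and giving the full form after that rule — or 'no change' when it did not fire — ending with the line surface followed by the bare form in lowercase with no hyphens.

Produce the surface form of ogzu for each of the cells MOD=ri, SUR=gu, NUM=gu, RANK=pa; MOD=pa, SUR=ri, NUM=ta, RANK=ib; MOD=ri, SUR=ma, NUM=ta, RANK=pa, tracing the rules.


cell MOD=ri, SUR=gu, NUM=gu, RANK=pa:
underlying: ogzu-d-om-ziv-o
1. 0 -> e / C _ C: inserts after position(s) 2, 7: ogezudomezivo
2. f -> v, k -> g, s -> z / V _ V: no change
3. e -> o, i -> u / B C0 _: fires at position(s) 3, 9: ogozudomozivo
surface: ogozudomozivo

cell MOD=pa, SUR=ri, NUM=ta, RANK=ib:
underlying: ogzu-g-as-ur-la
1. 0 -> e / C _ C: inserts after position(s) 2, 9: ogezugasurela
2. f -> v, k -> g, s -> z / V _ V: fires at position(s) 8: ogezugazurela
3. e -> o, i -> u / B C0 _: fires at position(s) 3, 11: ogozugazurola
surface: ogozugazurola

cell MOD=ri, SUR=ma, NUM=ta, RANK=pa:
underlying: ogzu-d-d-ur-o
1. 0 -> e / C _ C: inserts after position(s) 2, 5: ogezudeduro
2. f -> v, k -> g, s -> z / V _ V: no change
3. e -> o, i -> u / B C0 _: fires at position(s) 3, 7: ogozudoduro
surface: ogozudoduro


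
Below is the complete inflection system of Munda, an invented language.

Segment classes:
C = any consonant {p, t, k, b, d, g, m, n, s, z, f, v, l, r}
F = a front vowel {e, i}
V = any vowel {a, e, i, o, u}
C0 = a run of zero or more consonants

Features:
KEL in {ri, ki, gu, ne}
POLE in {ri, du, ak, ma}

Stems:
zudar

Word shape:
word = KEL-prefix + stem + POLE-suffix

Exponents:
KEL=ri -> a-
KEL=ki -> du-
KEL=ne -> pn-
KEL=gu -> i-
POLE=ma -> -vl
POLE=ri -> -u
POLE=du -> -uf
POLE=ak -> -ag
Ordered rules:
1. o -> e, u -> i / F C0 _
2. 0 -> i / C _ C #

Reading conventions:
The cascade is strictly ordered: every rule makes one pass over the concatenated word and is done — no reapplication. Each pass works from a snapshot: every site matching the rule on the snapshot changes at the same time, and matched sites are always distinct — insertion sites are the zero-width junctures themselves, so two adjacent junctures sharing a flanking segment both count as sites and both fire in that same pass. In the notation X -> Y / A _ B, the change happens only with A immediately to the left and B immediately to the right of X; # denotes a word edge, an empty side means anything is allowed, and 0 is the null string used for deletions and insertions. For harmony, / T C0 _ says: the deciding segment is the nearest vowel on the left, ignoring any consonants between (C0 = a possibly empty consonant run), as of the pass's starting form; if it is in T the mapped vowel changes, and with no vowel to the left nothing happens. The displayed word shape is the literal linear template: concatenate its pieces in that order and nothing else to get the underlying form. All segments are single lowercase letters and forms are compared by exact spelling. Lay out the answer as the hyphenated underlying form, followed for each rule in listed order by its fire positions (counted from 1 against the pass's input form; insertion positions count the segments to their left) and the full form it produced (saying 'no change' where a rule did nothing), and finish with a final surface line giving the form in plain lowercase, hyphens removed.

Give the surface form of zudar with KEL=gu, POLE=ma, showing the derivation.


underlying: i-zudar-vl
1. o -> e, u -> i / F C0 _: fires at position(s) 3: izidarvl
2. 0 -> i / C _ C #: inserts after position(s) 7: izidarvil
surface: izidarvil


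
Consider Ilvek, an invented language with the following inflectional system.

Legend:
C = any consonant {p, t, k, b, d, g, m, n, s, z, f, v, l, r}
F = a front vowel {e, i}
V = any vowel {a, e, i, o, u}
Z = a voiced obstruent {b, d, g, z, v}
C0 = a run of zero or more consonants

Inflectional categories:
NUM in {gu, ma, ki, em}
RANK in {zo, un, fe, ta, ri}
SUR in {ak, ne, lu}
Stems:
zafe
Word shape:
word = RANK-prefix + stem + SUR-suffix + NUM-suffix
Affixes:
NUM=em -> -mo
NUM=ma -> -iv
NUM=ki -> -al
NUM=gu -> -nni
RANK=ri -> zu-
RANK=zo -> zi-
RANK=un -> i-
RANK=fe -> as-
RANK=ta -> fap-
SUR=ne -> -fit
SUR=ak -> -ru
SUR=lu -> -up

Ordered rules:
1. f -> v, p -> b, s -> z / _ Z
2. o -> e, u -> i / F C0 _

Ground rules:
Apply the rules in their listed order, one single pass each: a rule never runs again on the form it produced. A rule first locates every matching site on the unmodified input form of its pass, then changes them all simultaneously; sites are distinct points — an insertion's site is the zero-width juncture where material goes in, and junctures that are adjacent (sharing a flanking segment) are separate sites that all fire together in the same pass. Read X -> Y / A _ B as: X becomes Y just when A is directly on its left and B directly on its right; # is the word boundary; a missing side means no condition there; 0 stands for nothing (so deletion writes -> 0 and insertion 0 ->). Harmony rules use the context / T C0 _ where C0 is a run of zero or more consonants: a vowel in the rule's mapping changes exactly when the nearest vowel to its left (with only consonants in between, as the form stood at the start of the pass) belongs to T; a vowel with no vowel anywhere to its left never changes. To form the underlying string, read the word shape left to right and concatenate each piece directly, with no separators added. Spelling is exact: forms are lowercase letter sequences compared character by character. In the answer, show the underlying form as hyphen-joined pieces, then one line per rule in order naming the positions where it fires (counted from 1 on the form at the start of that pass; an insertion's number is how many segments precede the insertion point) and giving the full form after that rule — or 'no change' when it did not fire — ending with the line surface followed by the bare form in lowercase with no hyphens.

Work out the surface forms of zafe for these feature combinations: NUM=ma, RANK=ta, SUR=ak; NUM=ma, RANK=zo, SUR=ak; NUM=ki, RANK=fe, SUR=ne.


cell NUM=ma, RANK=ta, SUR=ak:
underlying: fap-zafe-ru-iv
1. f -> v, p -> b, s -> z / _ Z: fires at position(s) 3: fabzaferuiv
2. o -> e, u -> i / F C0 _: fires at position(s) 9: fabzaferiiv
surface: fabzaferiiv

cell NUM=ma, RANK=zo, SUR=ak:
underlying: zi-zafe-ru-iv
1. f -> v, p -> b, s -> z / _ Z: no change
2. o -> e, u -> i / F C0 _: fires at position(s) 8: zizaferiiv
surface: zizaferiiv

cell NUM=ki, RANK=fe, SUR=ne:
underlying: as-zafe-fit-al
1. f -> v, p -> b, s -> z / _ Z: fires at position(s) 2: azzafefital
2. o -> e, u -> i / F C0 _: no change
surface: azzafefital


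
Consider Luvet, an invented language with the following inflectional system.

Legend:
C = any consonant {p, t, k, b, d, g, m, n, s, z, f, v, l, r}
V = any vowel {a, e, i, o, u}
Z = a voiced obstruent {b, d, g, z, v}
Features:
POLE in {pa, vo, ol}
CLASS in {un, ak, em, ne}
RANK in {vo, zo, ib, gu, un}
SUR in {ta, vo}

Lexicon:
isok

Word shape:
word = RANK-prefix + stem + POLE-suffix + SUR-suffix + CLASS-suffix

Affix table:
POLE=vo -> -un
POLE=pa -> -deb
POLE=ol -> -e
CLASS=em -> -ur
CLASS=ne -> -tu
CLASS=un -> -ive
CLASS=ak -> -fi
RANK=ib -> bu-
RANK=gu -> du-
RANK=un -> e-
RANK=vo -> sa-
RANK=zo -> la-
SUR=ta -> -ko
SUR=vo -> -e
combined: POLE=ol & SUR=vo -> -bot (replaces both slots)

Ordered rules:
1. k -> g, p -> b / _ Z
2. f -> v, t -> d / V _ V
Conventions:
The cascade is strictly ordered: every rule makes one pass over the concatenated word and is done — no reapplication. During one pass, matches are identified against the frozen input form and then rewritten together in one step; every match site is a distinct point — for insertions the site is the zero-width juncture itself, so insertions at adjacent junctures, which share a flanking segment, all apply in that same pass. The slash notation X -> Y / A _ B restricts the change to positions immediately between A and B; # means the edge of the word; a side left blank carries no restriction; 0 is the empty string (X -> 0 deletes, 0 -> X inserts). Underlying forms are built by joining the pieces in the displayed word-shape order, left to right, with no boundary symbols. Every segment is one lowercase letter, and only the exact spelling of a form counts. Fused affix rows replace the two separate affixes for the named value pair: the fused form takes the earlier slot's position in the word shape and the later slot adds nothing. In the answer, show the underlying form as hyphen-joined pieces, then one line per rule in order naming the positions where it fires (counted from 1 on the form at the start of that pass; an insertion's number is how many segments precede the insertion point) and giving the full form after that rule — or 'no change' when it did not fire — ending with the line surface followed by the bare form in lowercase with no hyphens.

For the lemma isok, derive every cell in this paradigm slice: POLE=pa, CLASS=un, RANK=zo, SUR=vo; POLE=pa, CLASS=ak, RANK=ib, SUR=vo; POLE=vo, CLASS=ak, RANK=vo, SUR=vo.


cell POLE=pa, CLASS=un, RANK=zo, SUR=vo:
underlying: la-isok-deb-e-ive
1. k -> g, p -> b / _ Z: fires at position(s) 6: laisogdebeive
2. f -> v, t -> d / V _ V: no change
surface: laisogdebeive

cell POLE=pa, CLASS=ak, RANK=ib, SUR=vo:
underlying: bu-isok-deb-e-fi
1. k -> g, p -> b / _ Z: fires at position(s) 6: buisogdebefi
2. f -> v, t -> d / V _ V: fires at position(s) 11: buisogdebevi
surface: buisogdebevi

cell POLE=vo, CLASS=ak, RANK=vo, SUR=vo:
underlying: sa-isok-un-e-fi
1. k -> g, p -> b / _ Z: no change
2. f -> v, t -> d / V _ V: fires at position(s) 10: saisokunevi
surface: saisokunevi


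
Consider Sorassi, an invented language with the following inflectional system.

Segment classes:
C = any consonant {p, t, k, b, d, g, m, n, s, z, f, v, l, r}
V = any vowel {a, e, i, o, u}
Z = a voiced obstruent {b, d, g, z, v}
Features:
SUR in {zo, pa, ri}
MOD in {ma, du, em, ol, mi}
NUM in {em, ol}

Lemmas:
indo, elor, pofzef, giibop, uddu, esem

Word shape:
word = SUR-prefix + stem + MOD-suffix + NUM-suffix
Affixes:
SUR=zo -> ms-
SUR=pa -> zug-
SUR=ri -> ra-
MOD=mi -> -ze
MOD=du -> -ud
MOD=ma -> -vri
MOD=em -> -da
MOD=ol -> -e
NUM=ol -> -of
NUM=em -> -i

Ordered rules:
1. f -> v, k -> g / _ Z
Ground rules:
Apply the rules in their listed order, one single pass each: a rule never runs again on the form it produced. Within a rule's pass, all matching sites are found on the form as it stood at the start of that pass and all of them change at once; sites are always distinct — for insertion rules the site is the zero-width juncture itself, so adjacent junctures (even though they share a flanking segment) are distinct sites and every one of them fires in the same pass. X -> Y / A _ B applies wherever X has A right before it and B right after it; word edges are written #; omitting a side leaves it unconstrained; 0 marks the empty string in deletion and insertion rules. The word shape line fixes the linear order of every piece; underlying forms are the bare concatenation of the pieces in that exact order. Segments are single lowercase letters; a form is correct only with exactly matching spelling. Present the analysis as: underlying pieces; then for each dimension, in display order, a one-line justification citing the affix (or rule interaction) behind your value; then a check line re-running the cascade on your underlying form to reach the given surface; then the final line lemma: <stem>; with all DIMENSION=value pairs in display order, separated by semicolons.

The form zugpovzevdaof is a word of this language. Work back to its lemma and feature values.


underlying: zug-pofzef-da-of
SUR=pa - signalled by the affix zug-
MOD=em - signalled by the affix -da
NUM=ol - signalled by the affix -of
check: zugpofzefdaof -> zugpovzevdaof
lemma: pofzef; SUR=pa; MOD=em; NUM=ol


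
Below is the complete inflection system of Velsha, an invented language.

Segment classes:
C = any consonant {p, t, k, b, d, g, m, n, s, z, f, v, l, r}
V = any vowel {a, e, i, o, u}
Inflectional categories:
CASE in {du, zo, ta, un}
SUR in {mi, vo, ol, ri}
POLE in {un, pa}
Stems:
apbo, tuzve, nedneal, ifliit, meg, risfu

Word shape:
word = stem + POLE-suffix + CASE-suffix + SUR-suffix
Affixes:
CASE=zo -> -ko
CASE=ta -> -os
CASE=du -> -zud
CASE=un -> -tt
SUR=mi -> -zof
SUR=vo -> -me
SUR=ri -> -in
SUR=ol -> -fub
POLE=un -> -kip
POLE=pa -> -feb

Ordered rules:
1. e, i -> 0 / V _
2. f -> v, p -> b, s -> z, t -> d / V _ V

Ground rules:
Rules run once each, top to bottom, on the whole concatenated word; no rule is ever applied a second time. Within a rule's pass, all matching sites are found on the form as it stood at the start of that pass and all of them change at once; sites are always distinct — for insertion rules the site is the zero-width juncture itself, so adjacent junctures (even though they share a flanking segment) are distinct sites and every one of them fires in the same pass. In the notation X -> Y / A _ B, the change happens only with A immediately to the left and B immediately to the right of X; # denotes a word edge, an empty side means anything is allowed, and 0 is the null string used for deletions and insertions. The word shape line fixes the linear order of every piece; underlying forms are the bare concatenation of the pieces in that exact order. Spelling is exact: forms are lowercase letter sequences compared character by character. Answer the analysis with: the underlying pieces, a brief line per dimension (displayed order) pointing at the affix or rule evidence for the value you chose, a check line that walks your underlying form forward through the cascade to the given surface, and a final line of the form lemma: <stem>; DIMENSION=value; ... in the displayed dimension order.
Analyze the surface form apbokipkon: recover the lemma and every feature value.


underlying: apbo-kip-ko-in
CASE=zo - signalled by the affix -ko
SUR=ri - signalled by the affix -in
POLE=un - signalled by the affix -kip
check: apbokipkoin -> apbokipkon -> apbokipkon
lemma: apbo; CASE=zo; SUR=ri; POLE=un


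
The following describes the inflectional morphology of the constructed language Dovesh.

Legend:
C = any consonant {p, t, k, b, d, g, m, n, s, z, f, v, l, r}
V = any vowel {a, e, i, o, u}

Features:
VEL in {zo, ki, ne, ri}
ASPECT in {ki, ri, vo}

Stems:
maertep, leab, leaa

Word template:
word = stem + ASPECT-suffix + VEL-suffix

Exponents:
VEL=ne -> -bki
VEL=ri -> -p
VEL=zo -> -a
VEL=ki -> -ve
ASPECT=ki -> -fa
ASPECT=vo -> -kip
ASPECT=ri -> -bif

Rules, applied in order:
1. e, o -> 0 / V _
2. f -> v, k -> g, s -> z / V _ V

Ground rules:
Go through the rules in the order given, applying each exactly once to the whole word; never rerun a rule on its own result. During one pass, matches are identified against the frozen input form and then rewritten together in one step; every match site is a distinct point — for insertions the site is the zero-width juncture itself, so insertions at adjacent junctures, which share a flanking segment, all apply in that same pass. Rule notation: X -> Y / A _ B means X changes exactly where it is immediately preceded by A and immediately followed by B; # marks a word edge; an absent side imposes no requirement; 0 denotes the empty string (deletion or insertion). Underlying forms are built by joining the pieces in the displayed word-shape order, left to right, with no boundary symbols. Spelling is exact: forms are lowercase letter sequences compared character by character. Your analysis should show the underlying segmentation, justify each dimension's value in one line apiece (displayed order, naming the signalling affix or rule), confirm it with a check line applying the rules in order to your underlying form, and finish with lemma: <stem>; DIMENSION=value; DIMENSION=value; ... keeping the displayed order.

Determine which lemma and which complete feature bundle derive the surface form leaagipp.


underlying: leaa-kip-p
VEL=ri - signalled by the affix -p
ASPECT=vo - signalled by the affix -kip
check: leaakipp -> leaakipp -> leaagipp
lemma: leaa; VEL=ri; ASPECT=vo


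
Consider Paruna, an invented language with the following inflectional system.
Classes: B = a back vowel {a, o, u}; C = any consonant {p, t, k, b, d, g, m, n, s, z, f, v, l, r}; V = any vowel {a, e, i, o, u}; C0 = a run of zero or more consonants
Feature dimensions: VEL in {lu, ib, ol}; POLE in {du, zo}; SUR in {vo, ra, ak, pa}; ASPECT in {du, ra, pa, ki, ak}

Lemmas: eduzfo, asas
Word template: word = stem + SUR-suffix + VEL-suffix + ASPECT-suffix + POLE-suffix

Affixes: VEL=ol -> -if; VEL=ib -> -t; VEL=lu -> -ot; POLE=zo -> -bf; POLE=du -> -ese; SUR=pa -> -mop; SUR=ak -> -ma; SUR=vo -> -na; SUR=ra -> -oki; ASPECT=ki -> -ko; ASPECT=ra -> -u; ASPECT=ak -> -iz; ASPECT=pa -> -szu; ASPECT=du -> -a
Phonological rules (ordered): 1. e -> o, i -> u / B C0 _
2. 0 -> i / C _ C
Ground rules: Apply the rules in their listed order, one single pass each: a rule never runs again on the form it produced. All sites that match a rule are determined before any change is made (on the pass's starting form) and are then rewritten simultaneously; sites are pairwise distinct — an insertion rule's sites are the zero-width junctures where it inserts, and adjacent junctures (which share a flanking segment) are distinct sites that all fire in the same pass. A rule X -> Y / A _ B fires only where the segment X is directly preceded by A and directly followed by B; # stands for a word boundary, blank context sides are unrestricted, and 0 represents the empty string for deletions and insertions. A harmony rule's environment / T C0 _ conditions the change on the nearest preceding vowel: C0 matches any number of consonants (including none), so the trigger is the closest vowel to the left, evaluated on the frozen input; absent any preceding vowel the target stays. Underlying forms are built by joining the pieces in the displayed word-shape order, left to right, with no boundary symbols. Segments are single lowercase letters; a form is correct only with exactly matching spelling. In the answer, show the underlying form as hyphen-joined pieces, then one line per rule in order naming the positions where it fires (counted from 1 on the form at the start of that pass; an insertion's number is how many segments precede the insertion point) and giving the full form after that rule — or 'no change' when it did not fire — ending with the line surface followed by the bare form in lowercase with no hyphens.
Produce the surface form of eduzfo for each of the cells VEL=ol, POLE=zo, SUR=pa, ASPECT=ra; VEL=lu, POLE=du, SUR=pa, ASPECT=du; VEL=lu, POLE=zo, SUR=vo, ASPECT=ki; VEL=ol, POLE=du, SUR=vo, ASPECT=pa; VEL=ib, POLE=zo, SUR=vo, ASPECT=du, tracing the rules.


cell VEL=ol, POLE=zo, SUR=pa, ASPECT=ra:
underlying: eduzfo-mop-if-u-bf
1. e -> o, i -> u / B C0 _: fires at position(s) 10: eduzfomopufubf
2. 0 -> i / C _ C: inserts after position(s) 4, 13: eduzifomopufubif
surface: eduzifomopufubif

cell VEL=lu, POLE=du, SUR=pa, ASPECT=du:
underlying: eduzfo-mop-ot-a-ese
1. e -> o, i -> u / B C0 _: fires at position(s) 13: eduzfomopotaose
2. 0 -> i / C _ C: inserts after position(s) 4: eduzifomopotaose
surface: eduzifomopotaose

cell VEL=lu, POLE=zo, SUR=vo, ASPECT=ki:
underlying: eduzfo-na-ot-ko-bf
1. e -> o, i -> u / B C0 _: no change
2. 0 -> i / C _ C: inserts after position(s) 4, 10, 13: eduzifonaotikobif
surface: eduzifonaotikobif

cell VEL=ol, POLE=du, SUR=vo, ASPECT=pa:
underlying: eduzfo-na-if-szu-ese
1. e -> o, i -> u / B C0 _: fires at position(s) 9, 14: eduzfonaufszuose
2. 0 -> i / C _ C: inserts after position(s) 4, 10, 11: eduzifonaufisizuose
surface: eduzifonaufisizuose

cell VEL=ib, POLE=zo, SUR=vo, ASPECT=du:
underlying: eduzfo-na-t-a-bf
1. e -> o, i -> u / B C0 _: no change
2. 0 -> i / C _ C: inserts after position(s) 4, 11: eduzifonatabif
surface: eduzifonatabif


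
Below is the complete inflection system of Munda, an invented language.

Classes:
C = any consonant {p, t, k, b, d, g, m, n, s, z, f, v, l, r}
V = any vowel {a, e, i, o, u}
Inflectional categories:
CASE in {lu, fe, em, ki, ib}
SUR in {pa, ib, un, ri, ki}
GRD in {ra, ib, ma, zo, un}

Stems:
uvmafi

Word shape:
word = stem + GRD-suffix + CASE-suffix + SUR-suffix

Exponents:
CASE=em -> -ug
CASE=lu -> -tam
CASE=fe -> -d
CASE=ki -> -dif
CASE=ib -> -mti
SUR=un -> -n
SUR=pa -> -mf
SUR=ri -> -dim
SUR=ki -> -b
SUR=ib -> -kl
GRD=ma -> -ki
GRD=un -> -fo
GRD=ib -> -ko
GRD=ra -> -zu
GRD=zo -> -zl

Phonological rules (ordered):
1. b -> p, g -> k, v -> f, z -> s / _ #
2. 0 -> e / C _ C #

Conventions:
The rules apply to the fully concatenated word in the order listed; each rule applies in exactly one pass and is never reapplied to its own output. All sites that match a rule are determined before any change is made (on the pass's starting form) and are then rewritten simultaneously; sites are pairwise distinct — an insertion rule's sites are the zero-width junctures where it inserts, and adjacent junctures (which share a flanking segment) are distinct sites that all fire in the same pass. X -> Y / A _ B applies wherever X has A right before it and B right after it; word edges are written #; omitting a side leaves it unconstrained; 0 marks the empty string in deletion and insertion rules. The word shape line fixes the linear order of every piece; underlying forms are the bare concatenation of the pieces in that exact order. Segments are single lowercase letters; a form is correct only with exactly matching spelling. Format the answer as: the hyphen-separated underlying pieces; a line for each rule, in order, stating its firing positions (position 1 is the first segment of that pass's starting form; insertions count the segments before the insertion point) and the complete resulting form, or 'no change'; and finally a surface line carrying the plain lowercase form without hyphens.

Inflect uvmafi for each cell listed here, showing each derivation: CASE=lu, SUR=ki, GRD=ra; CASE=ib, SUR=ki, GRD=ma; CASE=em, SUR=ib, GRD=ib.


cell CASE=lu, SUR=ki, GRD=ra:
underlying: uvmafi-zu-tam-b
1. b -> p, g -> k, v -> f, z -> s / _ #: fires at position(s) 12: uvmafizutamp
2. 0 -> e / C _ C #: inserts after position(s) 11: uvmafizutamep
surface: uvmafizutamep

cell CASE=ib, SUR=ki, GRD=ma:
underlying: uvmafi-ki-mti-b
1. b -> p, g -> k, v -> f, z -> s / _ #: fires at position(s) 12: uvmafikimtip
2. 0 -> e / C _ C #: no change
surface: uvmafikimtip

cell CASE=em, SUR=ib, GRD=ib:
underlying: uvmafi-ko-ug-kl
1. b -> p, g -> k, v -> f, z -> s / _ #: no change
2. 0 -> e / C _ C #: inserts after position(s) 11: uvmafikougkel
surface: uvmafikougkel


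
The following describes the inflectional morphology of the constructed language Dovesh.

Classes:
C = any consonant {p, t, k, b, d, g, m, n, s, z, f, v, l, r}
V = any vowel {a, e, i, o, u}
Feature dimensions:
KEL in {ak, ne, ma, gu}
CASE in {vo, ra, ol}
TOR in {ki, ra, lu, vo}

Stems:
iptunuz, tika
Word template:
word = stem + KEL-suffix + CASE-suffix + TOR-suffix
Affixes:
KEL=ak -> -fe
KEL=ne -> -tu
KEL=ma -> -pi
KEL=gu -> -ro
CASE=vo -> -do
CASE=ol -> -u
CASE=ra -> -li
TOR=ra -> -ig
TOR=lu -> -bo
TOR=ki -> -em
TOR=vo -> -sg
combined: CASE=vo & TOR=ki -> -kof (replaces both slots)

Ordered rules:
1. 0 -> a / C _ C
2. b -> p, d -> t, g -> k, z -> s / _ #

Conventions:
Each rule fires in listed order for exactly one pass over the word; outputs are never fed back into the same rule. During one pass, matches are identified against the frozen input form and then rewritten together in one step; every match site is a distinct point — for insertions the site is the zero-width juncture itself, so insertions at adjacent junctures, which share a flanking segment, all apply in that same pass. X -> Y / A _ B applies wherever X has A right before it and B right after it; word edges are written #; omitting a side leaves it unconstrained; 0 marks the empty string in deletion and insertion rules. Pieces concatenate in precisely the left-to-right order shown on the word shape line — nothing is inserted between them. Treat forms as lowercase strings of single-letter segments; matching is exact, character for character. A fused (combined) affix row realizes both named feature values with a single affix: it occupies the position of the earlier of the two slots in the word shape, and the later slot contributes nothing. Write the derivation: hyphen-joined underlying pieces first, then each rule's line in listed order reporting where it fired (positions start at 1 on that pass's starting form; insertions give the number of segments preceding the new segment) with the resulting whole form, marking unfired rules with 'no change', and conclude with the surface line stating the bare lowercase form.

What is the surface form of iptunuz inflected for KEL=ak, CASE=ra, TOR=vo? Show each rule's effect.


underlying: iptunuz-fe-li-sg
1. 0 -> a / C _ C: inserts after position(s) 2, 7, 12: ipatunuzafelisag
2. b -> p, d -> t, g -> k, z -> s / _ #: fires at position(s) 16: ipatunuzafelisak
surface: ipatunuzafelisak
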